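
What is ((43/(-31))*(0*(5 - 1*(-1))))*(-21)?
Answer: 0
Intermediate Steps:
((43/(-31))*(0*(5 - 1*(-1))))*(-21) = ((43*(-1/31))*(0*(5 + 1)))*(-21) = -0*6*(-21) = -43/31*0*(-21) = 0*(-21) = 0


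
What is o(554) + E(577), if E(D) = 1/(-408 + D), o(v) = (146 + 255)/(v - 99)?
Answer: 5248/5915 ≈ 0.88724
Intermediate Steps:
o(v) = 401/(-99 + v)
o(554) + E(577) = 401/(-99 + 554) + 1/(-408 + 577) = 401/455 + 1/169 = 5248/5915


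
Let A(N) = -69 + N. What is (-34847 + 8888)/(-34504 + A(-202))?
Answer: 25959/34775 ≈ 0.74648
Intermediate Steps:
(-34847 + 8888)/(-34504 + A(-202)) = (-34847 + 8888)/(-34504 + (-69 - 202)) = -25959/(-34504 - 271) = -25959/(-34775) = -25959*(-1/34775) = 25959/34775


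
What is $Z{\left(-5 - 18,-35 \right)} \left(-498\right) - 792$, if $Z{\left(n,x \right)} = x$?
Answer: $16638$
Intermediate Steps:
$Z{\left(-5 - 18,-35 \right)} \left(-498\right) - 792 = \left(-35\right) \left(-498\right) - 792 = 17430 - 792 = 16638$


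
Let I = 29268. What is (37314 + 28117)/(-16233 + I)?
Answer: 65431/13035 ≈ 5.0196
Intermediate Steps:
(37314 + 28117)/(-16233 + I) = (37314 + 28117)/(-16233 + 29268) = 65431/13035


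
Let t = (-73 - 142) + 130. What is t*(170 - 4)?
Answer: -14110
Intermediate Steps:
t = -85 (t = -215 + 130 = -85)
t*(170 - 4) = -85*(170 - 4) = -85*166 = -14110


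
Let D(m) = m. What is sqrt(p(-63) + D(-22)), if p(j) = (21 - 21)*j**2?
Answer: I*sqrt(22) ≈ 4.6904*I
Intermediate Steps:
p(j) = 0 (p(j) = 0*j**2 = 0)
sqrt(p(-63) + D(-22)) = sqrt(0 - 22) = sqrt(-22) = I*sqrt(22)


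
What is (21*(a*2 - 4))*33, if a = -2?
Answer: -5544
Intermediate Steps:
(21*(a*2 - 4))*33 = (21*(-2*2 - 4))*33 = (21*(-4 - 4))*33 = (21*(-8))*33 = -168*33 = -5544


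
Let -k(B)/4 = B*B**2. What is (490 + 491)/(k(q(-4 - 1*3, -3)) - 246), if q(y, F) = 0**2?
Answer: -327/82 ≈ -3.9878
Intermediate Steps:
q(y, F) = 0
k(B) = -4*B**3 (k(B) = -4*B*B**2 = -4*B**3)
(490 + 491)/(k(q(-4 - 1*3, -3)) - 246) = (490 + 491)/(-4*0**3 - 246) = 981/(-4*0 - 246) = 981/(0 - 246) = 981/(-246) = 981*(-1/246) = -327/82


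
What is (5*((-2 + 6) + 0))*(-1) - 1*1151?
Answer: -1171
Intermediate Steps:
(5*((-2 + 6) + 0))*(-1) - 1*1151 = (5*(4 + 0))*(-1) - 1151 = (5*4)*(-1) - 1151 = 20*(-1) - 1151 = -20 - 1151 = -1171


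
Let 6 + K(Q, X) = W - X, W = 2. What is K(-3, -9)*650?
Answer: 3250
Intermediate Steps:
K(Q, X) = -4 - X (K(Q, X) = -6 + (2 - X) = -4 - X)
K(-3, -9)*650 = (-4 - 1*(-9))*650 = (-4 + 9)*650 = 5*650 = 3250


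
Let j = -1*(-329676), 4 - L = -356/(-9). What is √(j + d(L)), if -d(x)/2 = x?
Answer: 2*√741931/3 ≈ 574.24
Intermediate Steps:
L = -320/9 (L = 4 - (-356)/(-9) = 4 - (-356)*(-1)/9 = 4 - 1*356/9 = 4 - 356/9 = -320/9 ≈ -35.556)
d(x) = -2*x
j = 329676
√(j + d(L)) = √(329676 - 2*(-320/9)) = √(329676 + 640/9) = √(2967724/9) = 2*√741931/3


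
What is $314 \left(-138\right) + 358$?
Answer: $-42974$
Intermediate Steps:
$314 \left(-138\right) + 358 = -43332 + 358 = -42974$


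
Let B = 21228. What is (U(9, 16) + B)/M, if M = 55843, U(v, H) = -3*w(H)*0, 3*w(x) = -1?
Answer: 21228/55843 ≈ 0.38014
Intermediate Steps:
w(x) = -⅓ (w(x) = (⅓)*(-1) = -⅓)
U(v, H) = 0 (U(v, H) = -3*(-⅓)*0 = 1*0 = 0)
(U(9, 16) + B)/M = (0 + 21228)/55843 = 21228*(1/55843) = 21228/55843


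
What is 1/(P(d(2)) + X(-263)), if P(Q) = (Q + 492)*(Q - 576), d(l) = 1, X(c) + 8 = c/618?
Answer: -618/175192757 ≈ -3.5275e-6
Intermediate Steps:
X(c) = -8 + c/618
P(Q) = (-576 + Q)*(492 + Q) (P(Q) = (492 + Q)*(-576 + Q) = (-576 + Q)*(492 + Q))
1/(P(d(2)) + X(-263)) = 1/((-283392 + 1**2 - 84*1) + (-8 + (1/618)*(-263))) = 1/((-283392 + 1 - 84) + (-8 - 263/618)) = 1/(-283475 - 5207/618) = 1/(-175192757/618) = -618/175192757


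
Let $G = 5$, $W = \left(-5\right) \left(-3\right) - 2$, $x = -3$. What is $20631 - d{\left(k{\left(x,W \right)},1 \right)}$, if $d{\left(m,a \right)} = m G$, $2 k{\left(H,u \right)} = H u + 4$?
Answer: $\frac{41437}{2} \approx 20719.0$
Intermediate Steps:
$W = 13$ ($W = 15 - 2 = 13$)
$k{\left(H,u \right)} = 2 + \frac{H u}{2}$ ($k{\left(H,u \right)} = \frac{H u + 4}{2} = \frac{4 + H u}{2} = 2 + \frac{H u}{2}$)
$d{\left(m,a \right)} = 5 m$ ($d{\left(m,a \right)} = m 5 = 5 m$)
$20631 - d{\left(k{\left(x,W \right)},1 \right)} = 20631 - 5 \left(2 + \frac{1}{2} \left(-3\right) 13\right) = 20631 - 5 \left(2 - \frac{39}{2}\right) = 20631 - 5 \left(- \frac{35}{2}\right) = 20631 - - \frac{175}{2} = 20631 + \frac{175}{2} = \frac{41437}{2}$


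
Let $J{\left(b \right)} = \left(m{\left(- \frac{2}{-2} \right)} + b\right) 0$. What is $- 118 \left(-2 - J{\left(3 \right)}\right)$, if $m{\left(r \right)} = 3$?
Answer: $236$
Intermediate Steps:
$J{\left(b \right)} = 0$ ($J{\left(b \right)} = \left(3 + b\right) 0 = 0$)
$- 118 \left(-2 - J{\left(3 \right)}\right) = - 118 \left(-2 - 0\right) = - 118 \left(-2 + 0\right) = \left(-118\right) \left(-2\right) = 236$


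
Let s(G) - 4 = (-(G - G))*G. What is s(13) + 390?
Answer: 394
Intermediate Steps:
s(G) = 4 (s(G) = 4 + (-(G - G))*G = 4 + (-1*0)*G = 4 + 0*G = 4 + 0 = 4)
s(13) + 390 = 4 + 390 = 394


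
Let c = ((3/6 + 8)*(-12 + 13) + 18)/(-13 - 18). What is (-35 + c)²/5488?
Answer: 4941729/21095872 ≈ 0.23425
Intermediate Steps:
c = -53/62 (c = ((3*(⅙) + 8)*1 + 18)/(-31) = ((½ + 8)*1 + 18)*(-1/31) = ((17/2)*1 + 18)*(-1/31) = (17/2 + 18)*(-1/31) = (53/2)*(-1/31) = -53/62 ≈ -0.85484)
(-35 + c)²/5488 = (-35 - 53/62)²/5488 = (-2223/62)²*(1/5488) = (4941729/3844)*(1/5488) = 4941729/21095872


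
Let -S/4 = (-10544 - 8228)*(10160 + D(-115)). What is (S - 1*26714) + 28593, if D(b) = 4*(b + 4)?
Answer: 729556887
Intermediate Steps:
D(b) = 16 + 4*b (D(b) = 4*(4 + b) = 16 + 4*b)
S = 729555008 (S = -4*(-10544 - 8228)*(10160 + (16 + 4*(-115))) = -(-75088)*(10160 + (16 - 460)) = -(-75088)*(10160 - 444) = -(-75088)*9716 = -4*(-182388752) = 729555008)
(S - 1*26714) + 28593 = (729555008 - 1*26714) + 28593 = (729555008 - 26714) + 28593 = 729528294 + 28593 = 729556887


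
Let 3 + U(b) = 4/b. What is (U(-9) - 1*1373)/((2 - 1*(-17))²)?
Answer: -652/171 ≈ -3.8129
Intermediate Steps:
U(b) = -3 + 4/b
(U(-9) - 1*1373)/((2 - 1*(-17))²) = ((-3 + 4/(-9)) - 1*1373)/((2 - 1*(-17))²) = ((-3 + 4*(-⅑)) - 1373)/((2 + 17)²) = ((-3 - 4/9) - 1373)/(19²) = (-31/9 - 1373)/361 = -12388/9*1/361 = -652/171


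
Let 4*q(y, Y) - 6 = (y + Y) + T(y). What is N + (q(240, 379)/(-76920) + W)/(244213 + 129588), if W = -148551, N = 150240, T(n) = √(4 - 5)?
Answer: 3455844141566179/23002218336 - I/115011091680 ≈ 1.5024e+5 - 8.6948e-12*I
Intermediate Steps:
T(n) = I (T(n) = √(-1) = I)
q(y, Y) = 3/2 + I/4 + Y/4 + y/4 (q(y, Y) = 3/2 + ((y + Y) + I)/4 = 3/2 + ((Y + y) + I)/4 = 3/2 + (I + Y + y)/4 = 3/2 + (I/4 + Y/4 + y/4) = 3/2 + I/4 + Y/4 + y/4)
N + (q(240, 379)/(-76920) + W)/(244213 + 129588) = 150240 + ((3/2 + I/4 + (¼)*379 + (¼)*240)/(-76920) - 148551)/(244213 + 129588) = 150240 + ((3/2 + I/4 + 379/4 + 60)*(-1/76920) - 148551)/373801 = 150240 + ((625/4 + I/4)*(-1/76920) - 148551)*(1/373801) = 150240 + ((-125/61536 - I/307680) - 148551)*(1/373801) = 150240 + (-9141234461/61536 - I/307680)*(1/373801) = 150240 + (-9141234461/23002218336 - I/115011091680) = 3455844141566179/23002218336 - I/115011091680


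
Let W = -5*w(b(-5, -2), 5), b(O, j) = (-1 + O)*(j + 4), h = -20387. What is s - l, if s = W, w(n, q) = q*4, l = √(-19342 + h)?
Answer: -100 - I*√39729 ≈ -100.0 - 199.32*I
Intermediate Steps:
b(O, j) = (-1 + O)*(4 + j)
l = I*√39729 (l = √(-19342 - 20387) = √(-39729) = I*√39729 ≈ 199.32*I)
w(n, q) = 4*q
W = -100 (W = -20*5 = -5*20 = -100)
s = -100
s - l = -100 - I*√39729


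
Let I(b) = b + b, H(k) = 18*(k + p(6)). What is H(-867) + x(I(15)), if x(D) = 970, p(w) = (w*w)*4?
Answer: -12044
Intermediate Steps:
p(w) = 4*w² (p(w) = w²*4 = 4*w²)
H(k) = 2592 + 18*k (H(k) = 18*(k + 4*6²) = 18*(k + 4*36) = 18*(k + 144) = 18*(144 + k) = 2592 + 18*k)
I(b) = 2*b
H(-867) + x(I(15)) = (2592 + 18*(-867)) + 970 = (2592 - 15606) + 970 = -13014 + 970 = -12044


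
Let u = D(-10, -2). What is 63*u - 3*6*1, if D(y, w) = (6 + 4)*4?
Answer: 2502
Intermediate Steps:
D(y, w) = 40 (D(y, w) = 10*4 = 40)
u = 40
63*u - 3*6*1 = 63*40 - 3*6*1 = 2520 - 18*1 = 2520 - 18 = 2502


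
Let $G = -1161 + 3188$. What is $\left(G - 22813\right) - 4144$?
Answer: $-24930$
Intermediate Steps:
$G = 2027$
$\left(G - 22813\right) - 4144 = \left(2027 - 22813\right) - 4144 = -20786 - 4144 = -24930$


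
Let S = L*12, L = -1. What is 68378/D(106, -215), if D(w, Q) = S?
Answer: -34189/6 ≈ -5698.2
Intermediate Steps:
S = -12 (S = -1*12 = -12)
D(w, Q) = -12
68378/D(106, -215) = 68378/(-12) = 68378*(-1/12) = -34189/6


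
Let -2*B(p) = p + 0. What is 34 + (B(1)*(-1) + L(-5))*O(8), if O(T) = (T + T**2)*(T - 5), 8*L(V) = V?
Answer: 7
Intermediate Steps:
L(V) = V/8
O(T) = (-5 + T)*(T + T**2) (O(T) = (T + T**2)*(-5 + T) = (-5 + T)*(T + T**2))
B(p) = -p/2 (B(p) = -(p + 0)/2 = -p/2)
34 + (B(1)*(-1) + L(-5))*O(8) = 34 + (-1/2*1*(-1) + (1/8)*(-5))*(8*(-5 + 8**2 - 4*8)) = 34 + (-1/2*(-1) - 5/8)*(8*(-5 + 64 - 32)) = 34 + (1/2 - 5/8)*(8*27) = 34 - 1/8*216 = 34 - 27 = 7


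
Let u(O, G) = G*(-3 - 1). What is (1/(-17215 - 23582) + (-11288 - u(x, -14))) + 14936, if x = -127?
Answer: 146542823/40797 ≈ 3592.0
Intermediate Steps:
u(O, G) = -4*G (u(O, G) = G*(-4) = -4*G)
(1/(-17215 - 23582) + (-11288 - u(x, -14))) + 14936 = (1/(-17215 - 23582) + (-11288 - (-4)*(-14))) + 14936 = (1/(-40797) + (-11288 - 1*56)) + 14936 = (-1/40797 + (-11288 - 56)) + 14936 = (-1/40797 - 11344) + 14936 = -462801169/40797 + 14936 = 146542823/40797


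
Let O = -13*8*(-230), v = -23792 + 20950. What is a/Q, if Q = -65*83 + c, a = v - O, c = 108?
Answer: 26762/5287 ≈ 5.0619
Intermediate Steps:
v = -2842
O = 23920 (O = -104*(-230) = 23920)
a = -26762 (a = -2842 - 1*23920 = -2842 - 23920 = -26762)
Q = -5287 (Q = -65*83 + 108 = -5395 + 108 = -5287)
a/Q = -26762/(-5287) = -26762*(-1/5287) = 26762/5287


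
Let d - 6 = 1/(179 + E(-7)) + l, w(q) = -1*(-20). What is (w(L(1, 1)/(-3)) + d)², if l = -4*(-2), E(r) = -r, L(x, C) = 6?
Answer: 40005625/34596 ≈ 1156.4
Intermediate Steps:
l = 8
w(q) = 20
d = 2605/186 (d = 6 + (1/(179 - 1*(-7)) + 8) = 6 + (1/(179 + 7) + 8) = 6 + (1/186 + 8) = 6 + 1489/186 = 2605/186 ≈ 14.005)
(w(L(1, 1)/(-3)) + d)² = (20 + 2605/186)² = (6325/186)² = 40005625/34596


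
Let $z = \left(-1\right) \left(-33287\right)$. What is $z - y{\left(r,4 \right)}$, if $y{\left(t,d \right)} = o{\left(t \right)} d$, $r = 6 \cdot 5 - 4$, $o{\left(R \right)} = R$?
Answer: $33183$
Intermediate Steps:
$z = 33287$
$r = 26$ ($r = 30 - 4 = 26$)
$y{\left(t,d \right)} = d t$ ($y{\left(t,d \right)} = t d = d t$)
$z - y{\left(r,4 \right)} = 33287 - 4 \cdot 26 = 33287 - 104 = 33183$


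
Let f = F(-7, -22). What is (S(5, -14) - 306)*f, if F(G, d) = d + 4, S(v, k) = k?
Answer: 5760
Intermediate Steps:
F(G, d) = 4 + d
f = -18 (f = 4 - 22 = -18)
(S(5, -14) - 306)*f = (-14 - 306)*(-18) = -320*(-18) = 5760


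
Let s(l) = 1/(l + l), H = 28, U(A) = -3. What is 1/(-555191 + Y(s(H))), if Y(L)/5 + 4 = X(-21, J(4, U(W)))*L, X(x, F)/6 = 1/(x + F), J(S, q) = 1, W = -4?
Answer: -112/62183635 ≈ -1.8011e-6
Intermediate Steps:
X(x, F) = 6/(F + x) (X(x, F) = 6/(x + F) = 6/(F + x))
s(l) = 1/(2*l)
Y(L) = -20 - 3*L/2 (Y(L) = -20 + 5*((6/(1 - 21))*L) = -20 + 5*((6/(-20))*L) = -20 + 5*((6*(-1/20))*L) = -20 + 5*(-3*L/10) = -20 - 3*L/2)
1/(-555191 + Y(s(H))) = 1/(-555191 + (-20 - 3/(4*28))) = 1/(-555191 + (-20 - 3/2*1/56)) = 1/(-555191 + (-20 - 3/112)) = 1/(-555191 - 2243/112) = 1/(-62183635/112) = -112/62183635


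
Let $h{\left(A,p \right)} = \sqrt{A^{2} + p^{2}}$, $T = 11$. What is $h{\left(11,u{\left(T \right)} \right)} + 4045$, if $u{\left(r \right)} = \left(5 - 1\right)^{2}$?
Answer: $4045 + \sqrt{377} \approx 4064.4$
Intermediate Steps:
$u{\left(r \right)} = 16$ ($u{\left(r \right)} = 4^{2} = 16$)
$h{\left(11,u{\left(T \right)} \right)} + 4045 = \sqrt{11^{2} + 16^{2}} + 4045 = \sqrt{121 + 256} + 4045 = \sqrt{377} + 4045 = 4045 + \sqrt{377}$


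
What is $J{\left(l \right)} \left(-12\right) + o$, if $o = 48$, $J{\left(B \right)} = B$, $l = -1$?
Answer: $60$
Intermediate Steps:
$J{\left(l \right)} \left(-12\right) + o = \left(-1\right) \left(-12\right) + 48 = 12 + 48 = 60$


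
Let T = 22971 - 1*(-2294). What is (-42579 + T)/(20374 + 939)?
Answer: -17314/21313 ≈ -0.81237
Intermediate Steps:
T = 25265 (T = 22971 + 2294 = 25265)
(-42579 + T)/(20374 + 939) = (-42579 + 25265)/(20374 + 939) = -17314/21313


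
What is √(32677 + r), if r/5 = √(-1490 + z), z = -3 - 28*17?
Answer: √(32677 + 5*I*√1969) ≈ 180.77 + 0.6137*I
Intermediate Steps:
z = -479 (z = -3 - 476 = -479)
r = 5*I*√1969 (r = 5*√(-1490 - 479) = 5*√(-1969) = 5*(I*√1969) = 5*I*√1969 ≈ 221.87*I)
√(32677 + r) = √(32677 + 5*I*√1969)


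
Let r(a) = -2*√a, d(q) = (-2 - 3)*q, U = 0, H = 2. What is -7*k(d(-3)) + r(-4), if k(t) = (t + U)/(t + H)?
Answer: -105/17 - 4*I ≈ -6.1765 - 4.0*I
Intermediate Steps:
d(q) = -5*q
k(t) = t/(2 + t) (k(t) = (t + 0)/(t + 2) = t/(2 + t))
-7*k(d(-3)) + r(-4) = -7*(-5*(-3))/(2 - 5*(-3)) - 4*I = -105/(2 + 15) - 4*I = -105/17 - 4*I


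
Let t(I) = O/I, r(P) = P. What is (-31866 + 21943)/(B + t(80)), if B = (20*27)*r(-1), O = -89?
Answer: 793840/43289 ≈ 18.338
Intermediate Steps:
t(I) = -89/I
B = -540 (B = (20*27)*(-1) = 540*(-1) = -540)
(-31866 + 21943)/(B + t(80)) = (-31866 + 21943)/(-540 - 89/80) = -9923/(-540 - 89*1/80) = -9923/(-540 - 89/80) = -9923/(-43289/80) = -9923*(-80/43289) = 793840/43289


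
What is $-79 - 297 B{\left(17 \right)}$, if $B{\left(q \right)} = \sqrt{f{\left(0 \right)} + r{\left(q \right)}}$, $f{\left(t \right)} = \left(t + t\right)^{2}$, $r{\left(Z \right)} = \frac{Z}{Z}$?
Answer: $-376$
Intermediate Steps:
$r{\left(Z \right)} = 1$
$f{\left(t \right)} = 4 t^{2}$ ($f{\left(t \right)} = \left(2 t\right)^{2} = 4 t^{2}$)
$B{\left(q \right)} = 1$ ($B{\left(q \right)} = \sqrt{4 \cdot 0^{2} + 1} = \sqrt{4 \cdot 0 + 1} = \sqrt{0 + 1} = \sqrt{1} = 1$)
$-79 - 297 B{\left(17 \right)} = -79 - 297 = -376$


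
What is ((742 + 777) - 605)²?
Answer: 835396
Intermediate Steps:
((742 + 777) - 605)² = (1519 - 605)² = 914² = 835396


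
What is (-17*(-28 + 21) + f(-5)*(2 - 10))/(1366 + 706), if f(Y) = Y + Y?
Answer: 199/2072 ≈ 0.096043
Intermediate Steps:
f(Y) = 2*Y
(-17*(-28 + 21) + f(-5)*(2 - 10))/(1366 + 706) = (-17*(-28 + 21) + (2*(-5))*(2 - 10))/(1366 + 706) = (-17*(-7) - 10*(-8))/2072 = (119 + 80)*(1/2072) = 199*(1/2072) = 199/2072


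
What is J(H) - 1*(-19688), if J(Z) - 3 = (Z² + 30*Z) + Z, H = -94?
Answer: 25613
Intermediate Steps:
J(Z) = 3 + Z² + 31*Z (J(Z) = 3 + ((Z² + 30*Z) + Z) = 3 + (Z² + 31*Z) = 3 + Z² + 31*Z)
J(H) - 1*(-19688) = (3 + (-94)² + 31*(-94)) - 1*(-19688) = (3 + 8836 - 2914) + 19688 = 5925 + 19688 = 25613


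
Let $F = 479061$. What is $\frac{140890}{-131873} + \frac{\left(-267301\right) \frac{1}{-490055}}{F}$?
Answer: $- \frac{33076180072051177}{30959328150588915} \approx -1.0684$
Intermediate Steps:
$\frac{140890}{-131873} + \frac{\left(-267301\right) \frac{1}{-490055}}{F} = \frac{140890}{-131873} + \frac{\left(-267301\right) \frac{1}{-490055}}{479061} = 140890 \left(- \frac{1}{131873}\right) + \left(-267301\right) \left(- \frac{1}{490055}\right) \frac{1}{479061} = - \frac{140890}{131873} + \frac{267301}{490055} \cdot \frac{1}{479061} = - \frac{140890}{131873} + \frac{267301}{234766238355} = - \frac{33076180072051177}{30959328150588915}$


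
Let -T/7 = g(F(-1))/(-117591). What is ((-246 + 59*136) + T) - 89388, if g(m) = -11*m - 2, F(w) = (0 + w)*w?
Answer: -9596601601/117591 ≈ -81610.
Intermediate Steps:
F(w) = w² (F(w) = w*w = w²)
g(m) = -2 - 11*m
T = -91/117591 (T = -7*(-2 - 11*(-1)²)/(-117591) = -7*(-2 - 11*1)*(-1)/117591 = -7*(-2 - 11)*(-1)/117591 = -(-91)*(-1)/117591 = -7*13/117591 = -91/117591 ≈ -0.00077387)
((-246 + 59*136) + T) - 89388 = ((-246 + 59*136) - 91/117591) - 89388 = ((-246 + 8024) - 91/117591) - 89388 = (7778 - 91/117591) - 89388 = 914622707/117591 - 89388 = -9596601601/117591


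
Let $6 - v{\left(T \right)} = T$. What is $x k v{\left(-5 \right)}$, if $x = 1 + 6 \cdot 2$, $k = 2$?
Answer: $286$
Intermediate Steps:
$v{\left(T \right)} = 6 - T$
$x = 13$ ($x = 1 + 12 = 13$)
$x k v{\left(-5 \right)} = 13 \cdot 2 \left(6 - -5\right) = 26 \left(6 + 5\right) = 26 \cdot 11 = 286$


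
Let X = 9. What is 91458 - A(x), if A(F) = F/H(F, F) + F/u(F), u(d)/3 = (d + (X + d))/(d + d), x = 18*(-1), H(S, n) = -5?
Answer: 457312/5 ≈ 91462.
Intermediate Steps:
x = -18
u(d) = 3*(9 + 2*d)/(2*d) (u(d) = 3*((d + (9 + d))/(d + d)) = 3*((9 + 2*d)/((2*d))) = 3*((9 + 2*d)*(1/(2*d))) = 3*((9 + 2*d)/(2*d)) = 3*(9 + 2*d)/(2*d))
A(F) = -F/5 + F/(3 + 27/(2*F)) (A(F) = F/(-5) + F/(3 + 27/(2*F)) = F*(-1/5) + F/(3 + 27/(2*F)) = -F/5 + F/(3 + 27/(2*F)))
91458 - A(x) = 91458 - (-18)*(-27 + 4*(-18))/(15*(9 + 2*(-18))) = 91458 - (-18)*(-27 - 72)/(15*(9 - 36)) = 91458 - (-18)*(-99)/(15*(-27)) = 91458 - (-18)*(-1)*(-99)/(15*27) = 91458 - 1*(-22/5) = 91458 + 22/5 = 457312/5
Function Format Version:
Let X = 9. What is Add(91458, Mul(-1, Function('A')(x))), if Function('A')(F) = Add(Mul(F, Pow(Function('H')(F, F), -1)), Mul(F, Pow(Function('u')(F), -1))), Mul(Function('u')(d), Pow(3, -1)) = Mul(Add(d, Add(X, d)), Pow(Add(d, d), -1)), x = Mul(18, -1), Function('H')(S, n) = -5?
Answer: Rational(457312, 5) ≈ 91462.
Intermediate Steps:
x = -18
Function('u')(d) = Mul(Rational(3, 2), Pow(d, -1), Add(9, Mul(2, d))) (Function('u')(d) = Mul(3, Mul(Add(d, Add(9, d)), Pow(Add(d, d), -1))) = Mul(3, Mul(Add(9, Mul(2, d)), Pow(Mul(2, d), -1))) = Mul(3, Mul(Add(9, Mul(2, d)), Mul(Rational(1, 2), Pow(d, -1)))) = Mul(3, Mul(Rational(1, 2), Pow(d, -1), Add(9, Mul(2, d)))) = Mul(Rational(3, 2), Pow(d, -1), Add(9, Mul(2, d))))
Function('A')(F) = Add(Mul(Rational(-1, 5), F), Mul(F, Pow(Add(3, Mul(Rational(27, 2), Pow(F, -1))), -1))) (Function('A')(F) = Add(Mul(F, Pow(-5, -1)), Mul(F, Pow(Add(3, Mul(Rational(27, 2), Pow(F, -1))), -1))) = Add(Mul(F, Rational(-1, 5)), Mul(F, Pow(Add(3, Mul(Rational(27, 2), Pow(F, -1))), -1))) = Add(Mul(Rational(-1, 5), F), Mul(F, Pow(Add(3, Mul(Rational(27, 2), Pow(F, -1))), -1))))
Add(91458, Mul(-1, Function('A')(x))) = Add(91458, Mul(-1, Mul(Rational(1, 15), -18, Pow(Add(9, Mul(2, -18)), -1), Add(-27, Mul(4, -18))))) = Add(91458, Mul(-1, Mul(Rational(1, 15), -18, Pow(Add(9, -36), -1), Add(-27, -72)))) = Add(91458, Mul(-1, Mul(Rational(1, 15), -18, Pow(-27, -1), -99))) = Add(91458, Mul(-1, Mul(Rational(1, 15), -18, Rational(-1, 27), -99))) = Add(91458, Mul(-1, Rational(-22, 5))) = Add(91458, Rational(22, 5)) = Rational(457312, 5)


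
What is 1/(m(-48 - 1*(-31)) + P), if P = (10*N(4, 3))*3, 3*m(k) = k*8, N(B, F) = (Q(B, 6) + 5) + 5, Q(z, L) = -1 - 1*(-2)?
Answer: 3/854 ≈ 0.0035129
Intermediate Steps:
Q(z, L) = 1 (Q(z, L) = -1 + 2 = 1)
N(B, F) = 11 (N(B, F) = (1 + 5) + 5 = 6 + 5 = 11)
m(k) = 8*k/3 (m(k) = (k*8)/3 = (8*k)/3 = 8*k/3)
P = 330 (P = (10*11)*3 = 110*3 = 330)
1/(m(-48 - 1*(-31)) + P) = 1/(8*(-48 - 1*(-31))/3 + 330) = 1/(8*(-48 + 31)/3 + 330) = 1/((8/3)*(-17) + 330) = 1/(-136/3 + 330) = 1/(854/3) = 3/854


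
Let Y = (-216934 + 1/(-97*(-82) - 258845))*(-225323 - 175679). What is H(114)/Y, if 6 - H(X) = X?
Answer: -13548114/10912625459885695 ≈ -1.2415e-9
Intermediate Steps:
H(X) = 6 - X
Y = 21825250919771390/250891 (Y = (-216934 + 1/(7954 - 258845))*(-401002) = (-216934 + 1/(-250891))*(-401002) = (-216934 - 1/250891)*(-401002) = -54426788195/250891*(-401002) = 21825250919771390/250891 ≈ 8.6991e+10)
H(114)/Y = (6 - 1*114)/(21825250919771390/250891) = (6 - 114)*(250891/21825250919771390) = -108*250891/21825250919771390 = -13548114/10912625459885695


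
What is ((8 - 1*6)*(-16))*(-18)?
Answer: 576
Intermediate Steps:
((8 - 1*6)*(-16))*(-18) = ((8 - 6)*(-16))*(-18) = (2*(-16))*(-18) = -32*(-18) = 576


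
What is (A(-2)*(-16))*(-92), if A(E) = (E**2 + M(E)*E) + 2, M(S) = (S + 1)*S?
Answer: 2944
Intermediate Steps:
M(S) = S*(1 + S) (M(S) = (1 + S)*S = S*(1 + S))
A(E) = 2 + E**2 + E**2*(1 + E) (A(E) = (E**2 + (E*(1 + E))*E) + 2 = (E**2 + E**2*(1 + E)) + 2 = 2 + E**2 + E**2*(1 + E))
(A(-2)*(-16))*(-92) = ((2 + (-2)**3 + 2*(-2)**2)*(-16))*(-92) = ((2 - 8 + 2*4)*(-16))*(-92) = ((2 - 8 + 8)*(-16))*(-92) = (2*(-16))*(-92) = -32*(-92) = 2944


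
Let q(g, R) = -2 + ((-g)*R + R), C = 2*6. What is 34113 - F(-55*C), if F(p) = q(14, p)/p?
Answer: 11261579/330 ≈ 34126.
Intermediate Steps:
C = 12
q(g, R) = -2 + R - R*g (q(g, R) = -2 + (-R*g + R) = -2 + (R - R*g) = -2 + R - R*g)
F(p) = (-2 - 13*p)/p (F(p) = (-2 + p - 1*p*14)/p = (-2 + p - 14*p)/p = (-2 - 13*p)/p)
34113 - F(-55*C) = 34113 - (-13 - 2/((-55*12))) = 34113 - (-13 - 2/((-5*132))) = 34113 - (-13 - 2/(-660)) = 34113 - (-13 - 2*(-1/660)) = 34113 - (-13 + 1/330) = 34113 - 1*(-4289/330) = 34113 + 4289/330 = 11261579/330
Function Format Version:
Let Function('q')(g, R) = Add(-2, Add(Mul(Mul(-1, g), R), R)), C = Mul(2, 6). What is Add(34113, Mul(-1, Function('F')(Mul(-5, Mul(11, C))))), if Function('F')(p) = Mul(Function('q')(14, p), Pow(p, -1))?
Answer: Rational(11261579, 330) ≈ 34126.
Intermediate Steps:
C = 12
Function('q')(g, R) = Add(-2, R, Mul(-1, R, g)) (Function('q')(g, R) = Add(-2, Add(Mul(-1, R, g), R)) = Add(-2, Add(R, Mul(-1, R, g))) = Add(-2, R, Mul(-1, R, g)))
Function('F')(p) = Mul(Pow(p, -1), Add(-2, Mul(-13, p))) (Function('F')(p) = Mul(Add(-2, p, Mul(-1, p, 14)), Pow(p, -1)) = Mul(Add(-2, p, Mul(-14, p)), Pow(p, -1)) = Mul(Add(-2, Mul(-13, p)), Pow(p, -1)) = Mul(Pow(p, -1), Add(-2, Mul(-13, p))))
Add(34113, Mul(-1, Function('F')(Mul(-5, Mul(11, C))))) = Add(34113, Mul(-1, Add(-13, Mul(-2, Pow(Mul(-5, Mul(11, 12)), -1))))) = Add(34113, Mul(-1, Add(-13, Mul(-2, Pow(Mul(-5, 132), -1))))) = Add(34113, Mul(-1, Add(-13, Mul(-2, Pow(-660, -1))))) = Add(34113, Mul(-1, Add(-13, Mul(-2, Rational(-1, 660))))) = Add(34113, Mul(-1, Add(-13, Rational(1, 330)))) = Add(34113, Mul(-1, Rational(-4289, 330))) = Add(34113, Rational(4289, 330)) = Rational(11261579, 330)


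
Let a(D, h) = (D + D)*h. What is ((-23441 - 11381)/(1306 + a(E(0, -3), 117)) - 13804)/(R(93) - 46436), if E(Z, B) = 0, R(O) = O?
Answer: 9031423/30261979 ≈ 0.29844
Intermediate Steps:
a(D, h) = 2*D*h (a(D, h) = (2*D)*h = 2*D*h)
((-23441 - 11381)/(1306 + a(E(0, -3), 117)) - 13804)/(R(93) - 46436) = ((-23441 - 11381)/(1306 + 2*0*117) - 13804)/(93 - 46436) = (-34822/(1306 + 0) - 13804)/(-46343) = (-34822/1306 - 13804)*(-1/46343) = (-34822*1/1306 - 13804)*(-1/46343) = (-17411/653 - 13804)*(-1/46343) = -9031423/653*(-1/46343) = 9031423/30261979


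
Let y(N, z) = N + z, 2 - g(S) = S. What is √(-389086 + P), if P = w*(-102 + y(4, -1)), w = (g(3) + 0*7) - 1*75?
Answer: I*√381562 ≈ 617.71*I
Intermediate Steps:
g(S) = 2 - S
w = -76 (w = ((2 - 1*3) + 0*7) - 1*75 = ((2 - 3) + 0) - 75 = (-1 + 0) - 75 = -1 - 75 = -76)
P = 7524 (P = -76*(-102 + (4 - 1)) = -76*(-102 + 3) = -76*(-99) = 7524)
√(-389086 + P) = √(-389086 + 7524) = √(-381562) = I*√381562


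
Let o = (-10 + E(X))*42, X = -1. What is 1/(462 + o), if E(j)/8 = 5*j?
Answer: -1/1638 ≈ -0.00061050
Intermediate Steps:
E(j) = 40*j (E(j) = 8*(5*j) = 40*j)
o = -2100 (o = (-10 + 40*(-1))*42 = (-10 - 40)*42 = -50*42 = -2100)
1/(462 + o) = 1/(462 - 2100) = 1/(-1638) = -1/1638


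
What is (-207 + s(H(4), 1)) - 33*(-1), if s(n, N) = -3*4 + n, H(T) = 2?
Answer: -184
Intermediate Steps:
s(n, N) = -12 + n
(-207 + s(H(4), 1)) - 33*(-1) = (-207 + (-12 + 2)) - 33*(-1) = (-207 - 10) + 33 = -217 + 33 = -184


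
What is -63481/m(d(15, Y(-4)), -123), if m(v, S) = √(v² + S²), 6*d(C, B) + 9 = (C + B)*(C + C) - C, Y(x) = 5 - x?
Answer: -63481*√28585/28585 ≈ -375.47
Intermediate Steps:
d(C, B) = -3/2 - C/6 + C*(B + C)/3 (d(C, B) = -3/2 + ((C + B)*(C + C) - C)/6 = -3/2 + ((B + C)*(2*C) - C)/6 = -3/2 + (2*C*(B + C) - C)/6 = -3/2 + (-C + 2*C*(B + C))/6 = -3/2 + (-C/6 + C*(B + C)/3) = -3/2 - C/6 + C*(B + C)/3)
m(v, S) = √(S² + v²)
-63481/m(d(15, Y(-4)), -123) = -63481/√((-123)² + (-3/2 - ⅙*15 + (⅓)*15² + (⅓)*(5 - 1*(-4))*15)²) = -63481/√(15129 + (-3/2 - 5/2 + (⅓)*225 + (⅓)*(5 + 4)*15)²) = -63481/√(15129 + (-3/2 - 5/2 + 75 + (⅓)*9*15)²) = -63481/√(15129 + (-3/2 - 5/2 + 75 + 45)²) = -63481/√(15129 + 116²) = -63481/√(15129 + 13456) = -63481*√28585/28585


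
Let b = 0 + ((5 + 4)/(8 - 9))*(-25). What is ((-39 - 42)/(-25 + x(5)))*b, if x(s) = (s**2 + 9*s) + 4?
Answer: -18225/49 ≈ -371.94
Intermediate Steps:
x(s) = 4 + s**2 + 9*s
b = 225 (b = 0 + (9/(-1))*(-25) = 0 + (9*(-1))*(-25) = 0 - 9*(-25) = 0 + 225 = 225)
((-39 - 42)/(-25 + x(5)))*b = ((-39 - 42)/(-25 + (4 + 5**2 + 9*5)))*225 = -81/(-25 + (4 + 25 + 45))*225 = -81/(-25 + 74)*225 = -81/49*225 = -18225/49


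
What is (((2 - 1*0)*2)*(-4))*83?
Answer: -1328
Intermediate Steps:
(((2 - 1*0)*2)*(-4))*83 = (((2 + 0)*2)*(-4))*83 = ((2*2)*(-4))*83 = (4*(-4))*83 = -16*83 = -1328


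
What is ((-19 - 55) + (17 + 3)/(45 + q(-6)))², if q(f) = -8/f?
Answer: 104571076/19321 ≈ 5412.3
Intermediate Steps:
((-19 - 55) + (17 + 3)/(45 + q(-6)))² = ((-19 - 55) + (17 + 3)/(45 - 8/(-6)))² = (-74 + 20/(45 - 8*(-⅙)))² = (-74 + 20/(45 + 4/3))² = (-74 + 20/(139/3))² = (-74 + 20*(3/139))² = (-74 + 60/139)² = (-10226/139)² = 104571076/19321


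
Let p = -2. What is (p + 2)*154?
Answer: 0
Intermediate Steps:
(p + 2)*154 = (-2 + 2)*154 = 0*154 = 0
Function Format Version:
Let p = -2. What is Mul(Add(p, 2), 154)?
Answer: 0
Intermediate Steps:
Mul(Add(p, 2), 154) = Mul(Add(-2, 2), 154) = Mul(0, 154) = 0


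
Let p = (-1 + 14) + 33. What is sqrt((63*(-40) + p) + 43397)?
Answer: 3*sqrt(4547) ≈ 202.29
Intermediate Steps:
p = 46 (p = 13 + 33 = 46)
sqrt((63*(-40) + p) + 43397) = sqrt((63*(-40) + 46) + 43397) = sqrt((-2520 + 46) + 43397) = sqrt(-2474 + 43397) = sqrt(40923) = 3*sqrt(4547)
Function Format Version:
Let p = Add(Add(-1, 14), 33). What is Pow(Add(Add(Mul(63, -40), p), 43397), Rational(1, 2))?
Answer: Mul(3, Pow(4547, Rational(1, 2))) ≈ 202.29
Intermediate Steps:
p = 46 (p = Add(13, 33) = 46)
Pow(Add(Add(Mul(63, -40), p), 43397), Rational(1, 2)) = Pow(Add(Add(Mul(63, -40), 46), 43397), Rational(1, 2)) = Pow(Add(Add(-2520, 46), 43397), Rational(1, 2)) = Pow(Add(-2474, 43397), Rational(1, 2)) = Pow(40923, Rational(1, 2)) = Mul(3, Pow(4547, Rational(1, 2)))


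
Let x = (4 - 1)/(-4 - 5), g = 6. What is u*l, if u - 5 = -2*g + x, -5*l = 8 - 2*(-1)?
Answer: 44/3 ≈ 14.667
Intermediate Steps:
x = -1/3 (x = 3/(-9) = 3*(-1/9) = -1/3 ≈ -0.33333)
l = -2 (l = -(8 - 2*(-1))/5 = -(8 + 2)/5 = -1/5*10 = -2)
u = -22/3 (u = 5 + (-2*6 - 1/3) = 5 + (-12 - 1/3) = 5 - 37/3 = -22/3 ≈ -7.3333)
u*l = -22/3*(-2) = 44/3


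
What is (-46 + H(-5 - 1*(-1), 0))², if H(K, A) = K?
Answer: 2500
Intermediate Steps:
(-46 + H(-5 - 1*(-1), 0))² = (-46 + (-5 - 1*(-1)))² = (-46 + (-5 + 1))² = (-46 - 4)² = (-50)² = 2500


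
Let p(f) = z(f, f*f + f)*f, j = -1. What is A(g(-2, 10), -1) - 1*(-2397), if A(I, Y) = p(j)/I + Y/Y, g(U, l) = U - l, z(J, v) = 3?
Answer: 9593/4 ≈ 2398.3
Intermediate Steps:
p(f) = 3*f
A(I, Y) = 1 - 3/I (A(I, Y) = (3*(-1))/I + Y/Y = -3/I + 1 = 1 - 3/I)
A(g(-2, 10), -1) - 1*(-2397) = (-3 + (-2 - 1*10))/(-2 - 1*10) - 1*(-2397) = (-3 + (-2 - 10))/(-2 - 10) + 2397 = (-3 - 12)/(-12) + 2397 = -1/12*(-15) + 2397 = 5/4 + 2397 = 9593/4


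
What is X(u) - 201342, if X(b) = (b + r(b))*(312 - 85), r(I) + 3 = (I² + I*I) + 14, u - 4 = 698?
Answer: 223693525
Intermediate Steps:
u = 702 (u = 4 + 698 = 702)
r(I) = 11 + 2*I² (r(I) = -3 + ((I² + I*I) + 14) = -3 + ((I² + I²) + 14) = -3 + (2*I² + 14) = -3 + (14 + 2*I²) = 11 + 2*I²)
X(b) = 2497 + 227*b + 454*b² (X(b) = (b + (11 + 2*b²))*(312 - 85) = (11 + b + 2*b²)*227 = 2497 + 227*b + 454*b²)
X(u) - 201342 = (2497 + 227*702 + 454*702²) - 201342 = (2497 + 159354 + 454*492804) - 201342 = (2497 + 159354 + 223733016) - 201342 = 223894867 - 201342 = 223693525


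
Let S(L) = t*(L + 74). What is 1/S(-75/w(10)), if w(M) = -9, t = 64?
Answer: 3/15808 ≈ 0.00018978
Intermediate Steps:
S(L) = 4736 + 64*L (S(L) = 64*(L + 74) = 64*(74 + L) = 4736 + 64*L)
1/S(-75/w(10)) = 1/(4736 + 64*(-75/(-9))) = 1/(4736 + 64*(-75*(-⅑))) = 1/(4736 + 64*(25/3)) = 1/(4736 + 1600/3) = 1/(15808/3) = 3/15808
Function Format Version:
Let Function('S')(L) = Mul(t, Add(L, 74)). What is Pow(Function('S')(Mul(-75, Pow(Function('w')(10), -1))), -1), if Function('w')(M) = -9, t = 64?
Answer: Rational(3, 15808) ≈ 0.00018978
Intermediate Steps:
Function('S')(L) = Add(4736, Mul(64, L)) (Function('S')(L) = Mul(64, Add(L, 74)) = Mul(64, Add(74, L)) = Add(4736, Mul(64, L)))
Pow(Function('S')(Mul(-75, Pow(Function('w')(10), -1))), -1) = Pow(Add(4736, Mul(64, Mul(-75, Pow(-9, -1)))), -1) = Pow(Add(4736, Mul(64, Mul(-75, Rational(-1, 9)))), -1) = Pow(Add(4736, Mul(64, Rational(25, 3))), -1) = Pow(Add(4736, Rational(1600, 3)), -1) = Pow(Rational(15808, 3), -1) = Rational(3, 15808)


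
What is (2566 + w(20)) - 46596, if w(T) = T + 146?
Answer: -43864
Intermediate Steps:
w(T) = 146 + T
(2566 + w(20)) - 46596 = (2566 + (146 + 20)) - 46596 = (2566 + 166) - 46596 = 2732 - 46596 = -43864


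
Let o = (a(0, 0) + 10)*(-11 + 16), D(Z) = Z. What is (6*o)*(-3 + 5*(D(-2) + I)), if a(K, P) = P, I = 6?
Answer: 5100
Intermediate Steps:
o = 50 (o = (0 + 10)*(-11 + 16) = 10*5 = 50)
(6*o)*(-3 + 5*(D(-2) + I)) = (6*50)*(-3 + 5*(-2 + 6)) = 300*(-3 + 5*4) = 300*(-3 + 20) = 300*17 = 5100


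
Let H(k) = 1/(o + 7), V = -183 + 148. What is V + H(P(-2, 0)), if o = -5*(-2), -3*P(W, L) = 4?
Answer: -594/17 ≈ -34.941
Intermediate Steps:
V = -35
P(W, L) = -4/3 (P(W, L) = -⅓*4 = -4/3)
o = 10
H(k) = 1/17 (H(k) = 1/(10 + 7) = 1/17)
V + H(P(-2, 0)) = -35 + 1/17 = -594/17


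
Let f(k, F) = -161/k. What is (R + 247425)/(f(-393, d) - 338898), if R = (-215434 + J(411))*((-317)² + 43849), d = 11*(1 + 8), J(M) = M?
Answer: 12197046743157/133186753 ≈ 91579.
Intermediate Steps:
d = 99 (d = 11*9 = 99)
R = -31035989774 (R = (-215434 + 411)*((-317)² + 43849) = -215023*(100489 + 43849) = -215023*144338 = -31035989774)
(R + 247425)/(f(-393, d) - 338898) = (-31035989774 + 247425)/(-161/(-393) - 338898) = -31035742349/(-161*(-1/393) - 338898) = -31035742349/(161/393 - 338898) = -31035742349/(-133186753/393) = -31035742349*(-393/133186753) = 12197046743157/133186753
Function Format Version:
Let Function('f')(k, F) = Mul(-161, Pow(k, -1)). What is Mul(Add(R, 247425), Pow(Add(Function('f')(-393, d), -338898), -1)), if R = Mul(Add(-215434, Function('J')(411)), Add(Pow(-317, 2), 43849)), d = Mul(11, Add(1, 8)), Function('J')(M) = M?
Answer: Rational(12197046743157, 133186753) ≈ 91579.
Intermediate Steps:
d = 99 (d = Mul(11, 9) = 99)
R = -31035989774 (R = Mul(Add(-215434, 411), Add(Pow(-317, 2), 43849)) = Mul(-215023, Add(100489, 43849)) = Mul(-215023, 144338) = -31035989774)
Mul(Add(R, 247425), Pow(Add(Function('f')(-393, d), -338898), -1)) = Mul(Add(-31035989774, 247425), Pow(Add(Mul(-161, Pow(-393, -1)), -338898), -1)) = Mul(-31035742349, Pow(Add(Mul(-161, Rational(-1, 393)), -338898), -1)) = Mul(-31035742349, Pow(Add(Rational(161, 393), -338898), -1)) = Mul(-31035742349, Pow(Rational(-133186753, 393), -1)) = Mul(-31035742349, Rational(-393, 133186753)) = Rational(12197046743157, 133186753)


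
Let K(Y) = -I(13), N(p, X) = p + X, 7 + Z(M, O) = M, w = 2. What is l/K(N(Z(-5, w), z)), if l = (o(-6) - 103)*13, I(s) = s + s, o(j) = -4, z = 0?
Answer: 107/2 ≈ 53.500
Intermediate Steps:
I(s) = 2*s
Z(M, O) = -7 + M
l = -1391 (l = (-4 - 103)*13 = -107*13 = -1391)
N(p, X) = X + p
K(Y) = -26 (K(Y) = -2*13 = -1*26 = -26)
l/K(N(Z(-5, w), z)) = -1391/(-26) = -1391*(-1/26) = 107/2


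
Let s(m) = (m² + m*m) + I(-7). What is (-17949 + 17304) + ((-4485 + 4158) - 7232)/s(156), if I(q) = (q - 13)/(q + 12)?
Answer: -31398419/48668 ≈ -645.16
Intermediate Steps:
I(q) = (-13 + q)/(12 + q)
s(m) = -4 + 2*m² (s(m) = (m² + m*m) + (-13 - 7)/(12 - 7) = (m² + m²) - 20/5 = 2*m² + (⅕)*(-20) = 2*m² - 4 = -4 + 2*m²)
(-17949 + 17304) + ((-4485 + 4158) - 7232)/s(156) = (-17949 + 17304) + ((-4485 + 4158) - 7232)/(-4 + 2*156²) = -645 + (-327 - 7232)/(-4 + 2*24336) = -645 - 7559/(-4 + 48672) = -645 - 7559/48668 = -31398419/48668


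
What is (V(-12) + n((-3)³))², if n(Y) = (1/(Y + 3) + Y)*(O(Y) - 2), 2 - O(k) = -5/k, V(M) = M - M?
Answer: 10530025/419904 ≈ 25.077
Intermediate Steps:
V(M) = 0
O(k) = 2 + 5/k (O(k) = 2 - (-5)/k = 2 + 5/k)
n(Y) = 5*(Y + 1/(3 + Y))/Y (n(Y) = (1/(Y + 3) + Y)*((2 + 5/Y) - 2) = (1/(3 + Y) + Y)*(5/Y) = (Y + 1/(3 + Y))*(5/Y) = 5*(Y + 1/(3 + Y))/Y)
(V(-12) + n((-3)³))² = (0 + 5*(1 + ((-3)³)² + 3*(-3)³)/(((-3)³)*(3 + (-3)³)))² = (0 + 5*(1 + (-27)² + 3*(-27))/(-27*(3 - 27)))² = (0 + 5*(-1/27)*(1 + 729 - 81)/(-24))² = (0 + 5*(-1/27)*(-1/24)*649)² = (0 + 3245/648)² = (3245/648)² = 10530025/419904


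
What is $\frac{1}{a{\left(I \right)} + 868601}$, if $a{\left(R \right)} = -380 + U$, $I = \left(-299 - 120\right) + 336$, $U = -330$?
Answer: $\frac{1}{867891} \approx 1.1522 \cdot 10^{-6}$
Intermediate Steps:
$I = -83$ ($I = -419 + 336 = -83$)
$a{\left(R \right)} = -710$ ($a{\left(R \right)} = -380 - 330 = -710$)
$\frac{1}{a{\left(I \right)} + 868601} = \frac{1}{-710 + 868601} = \frac{1}{867891}$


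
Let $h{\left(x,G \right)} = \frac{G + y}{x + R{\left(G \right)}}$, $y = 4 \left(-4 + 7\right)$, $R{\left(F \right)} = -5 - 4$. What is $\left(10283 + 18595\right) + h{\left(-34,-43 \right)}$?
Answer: $\frac{1241785}{43} \approx 28879.0$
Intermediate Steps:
$R{\left(F \right)} = -9$
$y = 12$ ($y = 4 \cdot 3 = 12$)
$h{\left(x,G \right)} = \frac{12 + G}{-9 + x}$ ($h{\left(x,G \right)} = \frac{G + 12}{x - 9} = \frac{12 + G}{-9 + x}$)
$\left(10283 + 18595\right) + h{\left(-34,-43 \right)} = \left(10283 + 18595\right) + \frac{12 - 43}{-9 - 34} = 28878 + \frac{1}{-43} \left(-31\right) = 28878 - - \frac{31}{43} = 28878 + \frac{31}{43} = \frac{1241785}{43}$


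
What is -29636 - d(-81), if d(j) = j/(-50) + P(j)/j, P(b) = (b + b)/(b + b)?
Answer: -120032311/4050 ≈ -29638.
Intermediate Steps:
P(b) = 1 (P(b) = (2*b)/((2*b)) = (2*b)*(1/(2*b)) = 1)
d(j) = 1/j - j/50 (d(j) = j/(-50) + 1/j = j*(-1/50) + 1/j = -j/50 + 1/j = 1/j - j/50)
-29636 - d(-81) = -29636 - (1/(-81) - 1/50*(-81)) = -29636 - (-1/81 + 81/50) = -29636 - 1*6511/4050 = -29636 - 6511/4050 = -120032311/4050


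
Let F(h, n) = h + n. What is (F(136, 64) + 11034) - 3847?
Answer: 7387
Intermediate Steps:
(F(136, 64) + 11034) - 3847 = ((136 + 64) + 11034) - 3847 = (200 + 11034) - 3847 = 11234 - 3847 = 7387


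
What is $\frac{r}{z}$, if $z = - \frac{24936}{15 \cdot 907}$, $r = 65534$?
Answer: $- \frac{148598345}{4156} \approx -35755.0$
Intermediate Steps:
$z = - \frac{8312}{4535}$ ($z = - \frac{24936}{13605} = \left(-24936\right) \frac{1}{13605} = - \frac{8312}{4535} \approx -1.8329$)
$\frac{r}{z} = \frac{65534}{- \frac{8312}{4535}} = 65534 \left(- \frac{4535}{8312}\right) = - \frac{148598345}{4156}$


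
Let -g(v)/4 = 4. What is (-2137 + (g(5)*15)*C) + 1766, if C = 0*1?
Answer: -371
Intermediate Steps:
C = 0
g(v) = -16 (g(v) = -4*4 = -16)
(-2137 + (g(5)*15)*C) + 1766 = (-2137 - 16*15*0) + 1766 = (-2137 - 240*0) + 1766 = (-2137 + 0) + 1766 = -2137 + 1766 = -371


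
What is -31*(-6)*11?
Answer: 2046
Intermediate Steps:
-31*(-6)*11 = 186*11 = 2046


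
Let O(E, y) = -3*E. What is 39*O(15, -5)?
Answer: -1755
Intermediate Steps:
39*O(15, -5) = 39*(-3*15) = 39*(-45) = -1755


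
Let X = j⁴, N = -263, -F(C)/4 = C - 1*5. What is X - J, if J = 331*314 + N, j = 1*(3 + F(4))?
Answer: -101270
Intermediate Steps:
F(C) = 20 - 4*C (F(C) = -4*(C - 1*5) = -4*(C - 5) = -4*(-5 + C) = 20 - 4*C)
j = 7 (j = 1*(3 + (20 - 4*4)) = 1*(3 + (20 - 16)) = 1*(3 + 4) = 1*7 = 7)
J = 103671 (J = 331*314 - 263 = 103934 - 263 = 103671)
X = 2401 (X = 7⁴ = 2401)
X - J = 2401 - 1*103671 = 2401 - 103671 = -101270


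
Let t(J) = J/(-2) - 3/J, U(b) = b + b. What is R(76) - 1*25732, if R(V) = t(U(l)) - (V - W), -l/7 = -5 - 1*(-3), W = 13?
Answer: -722655/28 ≈ -25809.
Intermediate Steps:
l = 14 (l = -7*(-5 - 1*(-3)) = -7*(-5 + 3) = -7*(-2) = 14)
U(b) = 2*b
t(J) = -3/J - J/2 (t(J) = J*(-½) - 3/J = -J/2 - 3/J = -3/J - J/2)
R(V) = -31/28 - V (R(V) = (-3/(2*14) - 14) - (V - 1*13) = (-3/28 - ½*28) - (V - 13) = (-3*1/28 - 14) - (-13 + V) = (-3/28 - 14) + (13 - V) = -395/28 + (13 - V) = -31/28 - V)
R(76) - 1*25732 = (-31/28 - 1*76) - 1*25732 = (-31/28 - 76) - 25732 = -2159/28 - 25732 = -722655/28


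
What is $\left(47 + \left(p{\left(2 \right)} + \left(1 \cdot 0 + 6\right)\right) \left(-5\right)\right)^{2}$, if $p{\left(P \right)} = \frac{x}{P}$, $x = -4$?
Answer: $729$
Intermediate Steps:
$p{\left(P \right)} = - \frac{4}{P}$
$\left(47 + \left(p{\left(2 \right)} + \left(1 \cdot 0 + 6\right)\right) \left(-5\right)\right)^{2} = \left(47 + \left(- \frac{4}{2} + \left(1 \cdot 0 + 6\right)\right) \left(-5\right)\right)^{2} = \left(47 + \left(\left(-4\right) \frac{1}{2} + \left(0 + 6\right)\right) \left(-5\right)\right)^{2} = \left(47 + \left(-2 + 6\right) \left(-5\right)\right)^{2} = \left(47 + 4 \left(-5\right)\right)^{2} = \left(47 - 20\right)^{2} = 27^{2} = 729$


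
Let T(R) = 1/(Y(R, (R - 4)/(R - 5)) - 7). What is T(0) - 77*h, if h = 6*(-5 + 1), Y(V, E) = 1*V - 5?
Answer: 22175/12 ≈ 1847.9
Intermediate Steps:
Y(V, E) = -5 + V (Y(V, E) = V - 5 = -5 + V)
h = -24 (h = 6*(-4) = -24)
T(R) = 1/(-12 + R) (T(R) = 1/((-5 + R) - 7) = 1/(-12 + R))
T(0) - 77*h = 1/(-12 + 0) - 77*(-24) = 1/(-12) + 1848 = -1/12 + 1848 = 22175/12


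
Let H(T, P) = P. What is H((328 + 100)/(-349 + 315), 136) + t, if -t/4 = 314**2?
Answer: -394248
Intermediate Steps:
t = -394384 (t = -4*314**2 = -4*98596 = -394384)
H((328 + 100)/(-349 + 315), 136) + t = 136 - 394384 = -394248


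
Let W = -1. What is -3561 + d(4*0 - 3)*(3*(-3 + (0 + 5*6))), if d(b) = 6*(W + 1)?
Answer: -3561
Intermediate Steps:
d(b) = 0 (d(b) = 6*(-1 + 1) = 6*0 = 0)
-3561 + d(4*0 - 3)*(3*(-3 + (0 + 5*6))) = -3561 + 0*(3*(-3 + (0 + 5*6))) = -3561 + 0*(3*(-3 + (0 + 30))) = -3561 + 0*(3*(-3 + 30)) = -3561 + 0*(3*27) = -3561 + 0*81 = -3561 + 0 = -3561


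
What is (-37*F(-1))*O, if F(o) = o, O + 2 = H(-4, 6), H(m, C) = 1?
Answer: -37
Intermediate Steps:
O = -1 (O = -2 + 1 = -1)
(-37*F(-1))*O = -37*(-1)*(-1) = 37*(-1) = -37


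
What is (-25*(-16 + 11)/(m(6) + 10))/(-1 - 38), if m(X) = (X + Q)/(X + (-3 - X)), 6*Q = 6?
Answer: -125/299 ≈ -0.41806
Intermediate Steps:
Q = 1 (Q = (1/6)*6 = 1)
m(X) = -1/3 - X/3 (m(X) = (X + 1)/(X + (-3 - X)) = (1 + X)/(-3) = (1 + X)*(-1/3) = -1/3 - X/3)
(-25*(-16 + 11)/(m(6) + 10))/(-1 - 38) = (-25*(-16 + 11)/((-1/3 - 1/3*6) + 10))/(-1 - 38) = -(-125)/((-1/3 - 2) + 10)/(-39) = -(-125)/(-7/3 + 10)*(-1/39) = -(-125)/23/3*(-1/39) = -(-125)*3/23*(-1/39) = -25*(-15/23)*(-1/39) = (375/23)*(-1/39) = -125/299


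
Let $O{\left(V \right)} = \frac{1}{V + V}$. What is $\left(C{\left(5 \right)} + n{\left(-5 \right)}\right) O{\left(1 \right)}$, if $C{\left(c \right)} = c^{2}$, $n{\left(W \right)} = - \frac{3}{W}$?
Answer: $\frac{64}{5} \approx 12.8$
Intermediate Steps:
$O{\left(V \right)} = \frac{1}{2 V}$
$\left(C{\left(5 \right)} + n{\left(-5 \right)}\right) O{\left(1 \right)} = \left(5^{2} - \frac{3}{-5}\right) \frac{1}{2 \cdot 1} = \left(25 - - \frac{3}{5}\right) \frac{1}{2} \cdot 1 = \left(25 + \frac{3}{5}\right) \frac{1}{2} = \frac{128}{5} \cdot \frac{1}{2} = \frac{64}{5}$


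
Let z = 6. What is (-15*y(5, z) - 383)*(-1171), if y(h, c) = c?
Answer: 553883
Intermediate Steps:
(-15*y(5, z) - 383)*(-1171) = (-15*6 - 383)*(-1171) = (-90 - 383)*(-1171) = -473*(-1171) = 553883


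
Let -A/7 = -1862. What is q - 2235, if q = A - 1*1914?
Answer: 8885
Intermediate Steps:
A = 13034 (A = -7*(-1862) = 13034)
q = 11120 (q = 13034 - 1*1914 = 13034 - 1914 = 11120)
q - 2235 = 11120 - 2235 = 8885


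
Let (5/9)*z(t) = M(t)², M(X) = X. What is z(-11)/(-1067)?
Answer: -99/485 ≈ -0.20412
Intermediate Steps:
z(t) = 9*t²/5
z(-11)/(-1067) = ((9/5)*(-11)²)/(-1067) = ((9/5)*121)*(-1/1067) = (1089/5)*(-1/1067) = -99/485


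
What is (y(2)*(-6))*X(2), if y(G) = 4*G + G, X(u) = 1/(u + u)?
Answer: -15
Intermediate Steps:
X(u) = 1/(2*u)
y(G) = 5*G
(y(2)*(-6))*X(2) = ((5*2)*(-6))*((½)/2) = (10*(-6))*((½)*(½)) = -60*¼ = -15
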